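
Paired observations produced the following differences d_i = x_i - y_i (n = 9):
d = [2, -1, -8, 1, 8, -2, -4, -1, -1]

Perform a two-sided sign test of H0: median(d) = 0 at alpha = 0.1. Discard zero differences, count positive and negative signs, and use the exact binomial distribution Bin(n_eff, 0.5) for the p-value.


Step 1: Discard zero differences. Original n = 9; n_eff = number of nonzero differences = 9.
Nonzero differences (with sign): +2, -1, -8, +1, +8, -2, -4, -1, -1
Step 2: Count signs: positive = 3, negative = 6.
Step 3: Under H0: P(positive) = 0.5, so the number of positives S ~ Bin(9, 0.5).
Step 4: Two-sided exact p-value = sum of Bin(9,0.5) probabilities at or below the observed probability = 0.507812.
Step 5: alpha = 0.1. fail to reject H0.

n_eff = 9, pos = 3, neg = 6, p = 0.507812, fail to reject H0.


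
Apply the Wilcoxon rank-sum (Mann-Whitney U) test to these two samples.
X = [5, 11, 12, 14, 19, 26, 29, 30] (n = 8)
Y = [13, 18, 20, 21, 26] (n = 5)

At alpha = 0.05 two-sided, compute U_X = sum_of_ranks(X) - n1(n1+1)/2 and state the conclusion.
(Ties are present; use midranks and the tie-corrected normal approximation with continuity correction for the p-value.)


Step 1: Combine and sort all 13 observations; assign midranks.
sorted (value, group): (5,X), (11,X), (12,X), (13,Y), (14,X), (18,Y), (19,X), (20,Y), (21,Y), (26,X), (26,Y), (29,X), (30,X)
ranks: 5->1, 11->2, 12->3, 13->4, 14->5, 18->6, 19->7, 20->8, 21->9, 26->10.5, 26->10.5, 29->12, 30->13
Step 2: Rank sum for X: R1 = 1 + 2 + 3 + 5 + 7 + 10.5 + 12 + 13 = 53.5.
Step 3: U_X = R1 - n1(n1+1)/2 = 53.5 - 8*9/2 = 53.5 - 36 = 17.5.
       U_Y = n1*n2 - U_X = 40 - 17.5 = 22.5.
Step 4: Ties are present, so use the tie-corrected normal approximation (with continuity correction) for the p-value.
Step 5: p-value = 0.769390; compare to alpha = 0.05. fail to reject H0.

U_X = 17.5, p = 0.769390, fail to reject H0 at alpha = 0.05.


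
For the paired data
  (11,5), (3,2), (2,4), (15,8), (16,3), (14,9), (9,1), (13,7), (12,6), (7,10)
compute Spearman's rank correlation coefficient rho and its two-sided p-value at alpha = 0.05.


Step 1: Rank x and y separately (midranks; no ties here).
rank(x): 11->5, 3->2, 2->1, 15->9, 16->10, 14->8, 9->4, 13->7, 12->6, 7->3
rank(y): 5->5, 2->2, 4->4, 8->8, 3->3, 9->9, 1->1, 7->7, 6->6, 10->10
Step 2: d_i = R_x(i) - R_y(i); compute d_i^2.
  (5-5)^2=0, (2-2)^2=0, (1-4)^2=9, (9-8)^2=1, (10-3)^2=49, (8-9)^2=1, (4-1)^2=9, (7-7)^2=0, (6-6)^2=0, (3-10)^2=49
sum(d^2) = 118.
Step 3: rho = 1 - 6*118 / (10*(10^2 - 1)) = 1 - 708/990 = 0.284848.
Step 4: Under H0, t = rho * sqrt((n-2)/(1-rho^2)) = 0.8405 ~ t(8).
Step 5: Two-sided p-value from the t-distribution with 8 df = 0.425038.
Step 6: alpha = 0.05. fail to reject H0.

rho = 0.2848, p = 0.425038, fail to reject H0 at alpha = 0.05.


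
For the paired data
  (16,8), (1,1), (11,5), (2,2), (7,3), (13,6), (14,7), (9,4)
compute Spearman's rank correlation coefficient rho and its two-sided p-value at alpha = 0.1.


Step 1: Rank x and y separately (midranks; no ties here).
rank(x): 16->8, 1->1, 11->5, 2->2, 7->3, 13->6, 14->7, 9->4
rank(y): 8->8, 1->1, 5->5, 2->2, 3->3, 6->6, 7->7, 4->4
Step 2: d_i = R_x(i) - R_y(i); compute d_i^2.
  (8-8)^2=0, (1-1)^2=0, (5-5)^2=0, (2-2)^2=0, (3-3)^2=0, (6-6)^2=0, (7-7)^2=0, (4-4)^2=0
sum(d^2) = 0.
Step 3: rho = 1 - 6*0 / (8*(8^2 - 1)) = 1 - 0/504 = 1.000000.
Step 5: Two-sided p-value from the t-distribution with 6 df = 0.000000.
Step 6: alpha = 0.1. reject H0.

rho = 1.0000, p = 0.000000, reject H0 at alpha = 0.1.


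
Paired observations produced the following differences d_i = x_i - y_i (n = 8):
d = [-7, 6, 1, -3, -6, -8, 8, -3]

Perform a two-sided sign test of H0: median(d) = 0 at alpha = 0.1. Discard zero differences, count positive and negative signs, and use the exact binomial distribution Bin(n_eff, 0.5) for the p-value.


Step 1: Discard zero differences. Original n = 8; n_eff = number of nonzero differences = 8.
Nonzero differences (with sign): -7, +6, +1, -3, -6, -8, +8, -3
Step 2: Count signs: positive = 3, negative = 5.
Step 3: Under H0: P(positive) = 0.5, so the number of positives S ~ Bin(8, 0.5).
Step 4: Two-sided exact p-value = sum of Bin(8,0.5) probabilities at or below the observed probability = 0.726562.
Step 5: alpha = 0.1. fail to reject H0.

n_eff = 8, pos = 3, neg = 5, p = 0.726562, fail to reject H0.


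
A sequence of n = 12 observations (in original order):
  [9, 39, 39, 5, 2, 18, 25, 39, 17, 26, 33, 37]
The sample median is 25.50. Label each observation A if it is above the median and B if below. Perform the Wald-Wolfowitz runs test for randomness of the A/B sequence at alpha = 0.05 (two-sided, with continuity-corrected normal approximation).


Step 1: Compute median = 25.50; label A = above, B = below.
Labels in order: BAABBBBABAAA  (n_A = 6, n_B = 6)
Step 2: Count runs R = 6.
Step 3: Under H0 (random ordering), E[R] = 2*n_A*n_B/(n_A+n_B) + 1 = 2*6*6/12 + 1 = 7.0000.
        Var[R] = 2*n_A*n_B*(2*n_A*n_B - n_A - n_B) / ((n_A+n_B)^2 * (n_A+n_B-1)) = 4320/1584 = 2.7273.
        SD[R] = 1.6514.
Step 4: Continuity-corrected z = (R + 0.5 - E[R]) / SD[R] = (6 + 0.5 - 7.0000) / 1.6514 = -0.3028.
Step 5: Two-sided p-value via normal approximation = 2*(1 - Phi(|z|)) = 0.762069.
Step 6: alpha = 0.05. fail to reject H0.

R = 6, z = -0.3028, p = 0.762069, fail to reject H0.


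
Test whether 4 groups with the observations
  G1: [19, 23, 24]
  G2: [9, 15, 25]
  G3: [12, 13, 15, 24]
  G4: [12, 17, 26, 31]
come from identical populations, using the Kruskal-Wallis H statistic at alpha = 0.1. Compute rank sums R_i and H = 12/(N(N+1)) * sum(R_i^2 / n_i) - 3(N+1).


Step 1: Combine all N = 14 observations and assign midranks.
sorted (value, group, rank): (9,G2,1), (12,G3,2.5), (12,G4,2.5), (13,G3,4), (15,G2,5.5), (15,G3,5.5), (17,G4,7), (19,G1,8), (23,G1,9), (24,G1,10.5), (24,G3,10.5), (25,G2,12), (26,G4,13), (31,G4,14)
Step 2: Sum ranks within each group.
R_1 = 27.5 (n_1 = 3)
R_2 = 18.5 (n_2 = 3)
R_3 = 22.5 (n_3 = 4)
R_4 = 36.5 (n_4 = 4)
Step 3: H = 12/(N(N+1)) * sum(R_i^2/n_i) - 3(N+1)
     = 12/(14*15) * (27.5^2/3 + 18.5^2/3 + 22.5^2/4 + 36.5^2/4) - 3*15
     = 0.057143 * 825.792 - 45
     = 2.188095.
Step 4: Ties present; correction factor C = 1 - 18/(14^3 - 14) = 0.993407. Corrected H = 2.188095 / 0.993407 = 2.202618.
Step 5: Under H0, H ~ chi^2(3); p-value = 0.531433.
Step 6: alpha = 0.1. fail to reject H0.

H = 2.2026, df = 3, p = 0.531433, fail to reject H0.


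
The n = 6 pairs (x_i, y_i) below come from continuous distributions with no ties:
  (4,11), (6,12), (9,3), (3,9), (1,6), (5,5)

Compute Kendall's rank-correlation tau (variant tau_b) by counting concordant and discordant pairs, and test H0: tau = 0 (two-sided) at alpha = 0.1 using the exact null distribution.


Step 1: Enumerate the 15 unordered pairs (i,j) with i<j and classify each by sign(x_j-x_i) * sign(y_j-y_i).
  (1,2):dx=+2,dy=+1->C; (1,3):dx=+5,dy=-8->D; (1,4):dx=-1,dy=-2->C; (1,5):dx=-3,dy=-5->C
  (1,6):dx=+1,dy=-6->D; (2,3):dx=+3,dy=-9->D; (2,4):dx=-3,dy=-3->C; (2,5):dx=-5,dy=-6->C
  (2,6):dx=-1,dy=-7->C; (3,4):dx=-6,dy=+6->D; (3,5):dx=-8,dy=+3->D; (3,6):dx=-4,dy=+2->D
  (4,5):dx=-2,dy=-3->C; (4,6):dx=+2,dy=-4->D; (5,6):dx=+4,dy=-1->D
Step 2: C = 7, D = 8, total pairs = 15.
Step 3: tau = (C - D)/(n(n-1)/2) = (7 - 8)/15 = -0.066667.
Step 4: Exact two-sided p-value (enumerate n! = 720 permutations of y under H0): p = 1.000000.
Step 5: alpha = 0.1. fail to reject H0.

tau_b = -0.0667 (C=7, D=8), p = 1.000000, fail to reject H0.


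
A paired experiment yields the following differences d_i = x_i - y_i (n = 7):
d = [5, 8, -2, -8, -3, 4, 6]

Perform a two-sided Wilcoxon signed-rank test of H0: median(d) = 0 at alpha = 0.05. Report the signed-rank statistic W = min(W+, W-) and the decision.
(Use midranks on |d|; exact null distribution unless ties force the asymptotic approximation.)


Step 1: Drop any zero differences (none here) and take |d_i|.
|d| = [5, 8, 2, 8, 3, 4, 6]
Step 2: Midrank |d_i| (ties get averaged ranks).
ranks: |5|->4, |8|->6.5, |2|->1, |8|->6.5, |3|->2, |4|->3, |6|->5
Step 3: Attach original signs; sum ranks with positive sign and with negative sign.
W+ = 4 + 6.5 + 3 + 5 = 18.5
W- = 1 + 6.5 + 2 = 9.5
(Check: W+ + W- = 28 should equal n(n+1)/2 = 28.)
Step 4: Test statistic W = min(W+, W-) = 9.5.
Step 5: Ties in |d|, so use the tie-corrected normal approximation.
        E[W] = n(n+1)/4 = 7*8/4 = 14.
        Tie groups: |d|=8 (t=2); sum(t^3 - t) = 6.
        Var[W] = n(n+1)(2n+1)/24 - sum(t^3-t)/48 = 840/24 - 6/48 = 34.875.
        z = (W - E[W]) / sqrt(Var[W]) = (9.5 - 14) / 5.9055 = -0.7620.
        Two-sided p = 2*Phi(z) = 0.446060.
Step 6: alpha = 0.05. fail to reject H0.

W+ = 18.5, W- = 9.5, W = min = 9.5, p = 0.446060, fail to reject H0.


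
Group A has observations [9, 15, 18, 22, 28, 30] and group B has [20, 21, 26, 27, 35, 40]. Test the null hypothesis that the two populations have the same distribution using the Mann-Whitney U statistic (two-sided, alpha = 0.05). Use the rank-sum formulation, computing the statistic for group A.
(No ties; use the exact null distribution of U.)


Step 1: Combine and sort all 12 observations; assign midranks.
sorted (value, group): (9,X), (15,X), (18,X), (20,Y), (21,Y), (22,X), (26,Y), (27,Y), (28,X), (30,X), (35,Y), (40,Y)
ranks: 9->1, 15->2, 18->3, 20->4, 21->5, 22->6, 26->7, 27->8, 28->9, 30->10, 35->11, 40->12
Step 2: Rank sum for X: R1 = 1 + 2 + 3 + 6 + 9 + 10 = 31.
Step 3: U_X = R1 - n1(n1+1)/2 = 31 - 6*7/2 = 31 - 21 = 10.
       U_Y = n1*n2 - U_X = 36 - 10 = 26.
Step 4: No ties, so the exact null distribution of U (based on enumerating the C(12,6) = 924 equally likely rank assignments) gives the two-sided p-value.
Step 5: p-value = 0.240260; compare to alpha = 0.05. fail to reject H0.

U_X = 10, p = 0.240260, fail to reject H0 at alpha = 0.05.


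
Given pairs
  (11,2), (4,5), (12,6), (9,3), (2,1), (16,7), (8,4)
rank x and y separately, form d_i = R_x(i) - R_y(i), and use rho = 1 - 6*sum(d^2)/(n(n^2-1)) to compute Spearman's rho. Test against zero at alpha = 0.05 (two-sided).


Step 1: Rank x and y separately (midranks; no ties here).
rank(x): 11->5, 4->2, 12->6, 9->4, 2->1, 16->7, 8->3
rank(y): 2->2, 5->5, 6->6, 3->3, 1->1, 7->7, 4->4
Step 2: d_i = R_x(i) - R_y(i); compute d_i^2.
  (5-2)^2=9, (2-5)^2=9, (6-6)^2=0, (4-3)^2=1, (1-1)^2=0, (7-7)^2=0, (3-4)^2=1
sum(d^2) = 20.
Step 3: rho = 1 - 6*20 / (7*(7^2 - 1)) = 1 - 120/336 = 0.642857.
Step 4: Under H0, t = rho * sqrt((n-2)/(1-rho^2)) = 1.8766 ~ t(5).
Step 5: Two-sided p-value from the t-distribution with 5 df = 0.119392.
Step 6: alpha = 0.05. fail to reject H0.

rho = 0.6429, p = 0.119392, fail to reject H0 at alpha = 0.05.


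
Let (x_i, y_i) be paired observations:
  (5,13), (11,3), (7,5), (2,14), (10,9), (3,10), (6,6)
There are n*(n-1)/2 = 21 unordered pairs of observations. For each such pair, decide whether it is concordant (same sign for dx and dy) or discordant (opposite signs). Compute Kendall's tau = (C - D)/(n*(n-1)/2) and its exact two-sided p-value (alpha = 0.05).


Step 1: Enumerate the 21 unordered pairs (i,j) with i<j and classify each by sign(x_j-x_i) * sign(y_j-y_i).
  (1,2):dx=+6,dy=-10->D; (1,3):dx=+2,dy=-8->D; (1,4):dx=-3,dy=+1->D; (1,5):dx=+5,dy=-4->D
  (1,6):dx=-2,dy=-3->C; (1,7):dx=+1,dy=-7->D; (2,3):dx=-4,dy=+2->D; (2,4):dx=-9,dy=+11->D
  (2,5):dx=-1,dy=+6->D; (2,6):dx=-8,dy=+7->D; (2,7):dx=-5,dy=+3->D; (3,4):dx=-5,dy=+9->D
  (3,5):dx=+3,dy=+4->C; (3,6):dx=-4,dy=+5->D; (3,7):dx=-1,dy=+1->D; (4,5):dx=+8,dy=-5->D
  (4,6):dx=+1,dy=-4->D; (4,7):dx=+4,dy=-8->D; (5,6):dx=-7,dy=+1->D; (5,7):dx=-4,dy=-3->C
  (6,7):dx=+3,dy=-4->D
Step 2: C = 3, D = 18, total pairs = 21.
Step 3: tau = (C - D)/(n(n-1)/2) = (3 - 18)/21 = -0.714286.
Step 4: Exact two-sided p-value (enumerate n! = 5040 permutations of y under H0): p = 0.030159.
Step 5: alpha = 0.05. reject H0.

tau_b = -0.7143 (C=3, D=18), p = 0.030159, reject H0.


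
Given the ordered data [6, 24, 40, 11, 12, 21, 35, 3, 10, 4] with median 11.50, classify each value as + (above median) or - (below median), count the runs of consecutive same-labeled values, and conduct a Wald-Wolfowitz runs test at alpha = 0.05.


Step 1: Compute median = 11.50; label A = above, B = below.
Labels in order: BAABAAABBB  (n_A = 5, n_B = 5)
Step 2: Count runs R = 5.
Step 3: Under H0 (random ordering), E[R] = 2*n_A*n_B/(n_A+n_B) + 1 = 2*5*5/10 + 1 = 6.0000.
        Var[R] = 2*n_A*n_B*(2*n_A*n_B - n_A - n_B) / ((n_A+n_B)^2 * (n_A+n_B-1)) = 2000/900 = 2.2222.
        SD[R] = 1.4907.
Step 4: Continuity-corrected z = (R + 0.5 - E[R]) / SD[R] = (5 + 0.5 - 6.0000) / 1.4907 = -0.3354.
Step 5: Two-sided p-value via normal approximation = 2*(1 - Phi(|z|)) = 0.737316.
Step 6: alpha = 0.05. fail to reject H0.

R = 5, z = -0.3354, p = 0.737316, fail to reject H0.


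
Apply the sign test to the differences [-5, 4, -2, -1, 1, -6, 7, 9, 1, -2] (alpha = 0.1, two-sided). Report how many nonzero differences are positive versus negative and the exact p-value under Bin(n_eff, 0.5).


Step 1: Discard zero differences. Original n = 10; n_eff = number of nonzero differences = 10.
Nonzero differences (with sign): -5, +4, -2, -1, +1, -6, +7, +9, +1, -2
Step 2: Count signs: positive = 5, negative = 5.
Step 3: Under H0: P(positive) = 0.5, so the number of positives S ~ Bin(10, 0.5).
Step 4: Two-sided exact p-value = sum of Bin(10,0.5) probabilities at or below the observed probability = 1.000000.
Step 5: alpha = 0.1. fail to reject H0.

n_eff = 10, pos = 5, neg = 5, p = 1.000000, fail to reject H0.


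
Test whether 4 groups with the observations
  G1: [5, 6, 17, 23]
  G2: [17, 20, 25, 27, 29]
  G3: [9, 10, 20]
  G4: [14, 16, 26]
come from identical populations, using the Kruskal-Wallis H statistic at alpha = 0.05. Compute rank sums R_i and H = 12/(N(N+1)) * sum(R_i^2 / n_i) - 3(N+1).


Step 1: Combine all N = 15 observations and assign midranks.
sorted (value, group, rank): (5,G1,1), (6,G1,2), (9,G3,3), (10,G3,4), (14,G4,5), (16,G4,6), (17,G1,7.5), (17,G2,7.5), (20,G2,9.5), (20,G3,9.5), (23,G1,11), (25,G2,12), (26,G4,13), (27,G2,14), (29,G2,15)
Step 2: Sum ranks within each group.
R_1 = 21.5 (n_1 = 4)
R_2 = 58 (n_2 = 5)
R_3 = 16.5 (n_3 = 3)
R_4 = 24 (n_4 = 3)
Step 3: H = 12/(N(N+1)) * sum(R_i^2/n_i) - 3(N+1)
     = 12/(15*16) * (21.5^2/4 + 58^2/5 + 16.5^2/3 + 24^2/3) - 3*16
     = 0.050000 * 1071.11 - 48
     = 5.555625.
Step 4: Ties present; correction factor C = 1 - 12/(15^3 - 15) = 0.996429. Corrected H = 5.555625 / 0.996429 = 5.575538.
Step 5: Under H0, H ~ chi^2(3); p-value = 0.134190.
Step 6: alpha = 0.05. fail to reject H0.

H = 5.5755, df = 3, p = 0.134190, fail to reject H0.


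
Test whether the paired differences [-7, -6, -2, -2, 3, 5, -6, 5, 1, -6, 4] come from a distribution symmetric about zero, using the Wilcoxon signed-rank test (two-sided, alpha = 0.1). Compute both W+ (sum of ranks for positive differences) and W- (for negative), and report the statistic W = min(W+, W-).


Step 1: Drop any zero differences (none here) and take |d_i|.
|d| = [7, 6, 2, 2, 3, 5, 6, 5, 1, 6, 4]
Step 2: Midrank |d_i| (ties get averaged ranks).
ranks: |7|->11, |6|->9, |2|->2.5, |2|->2.5, |3|->4, |5|->6.5, |6|->9, |5|->6.5, |1|->1, |6|->9, |4|->5
Step 3: Attach original signs; sum ranks with positive sign and with negative sign.
W+ = 4 + 6.5 + 6.5 + 1 + 5 = 23
W- = 11 + 9 + 2.5 + 2.5 + 9 + 9 = 43
(Check: W+ + W- = 66 should equal n(n+1)/2 = 66.)
Step 4: Test statistic W = min(W+, W-) = 23.
Step 5: Ties in |d|, so use the tie-corrected normal approximation.
        E[W] = n(n+1)/4 = 11*12/4 = 33.
        Tie groups: |d|=2 (t=2), |d|=5 (t=2), |d|=6 (t=3); sum(t^3 - t) = 36.
        Var[W] = n(n+1)(2n+1)/24 - sum(t^3-t)/48 = 3036/24 - 36/48 = 125.75.
        z = (W - E[W]) / sqrt(Var[W]) = (23 - 33) / 11.2138 = -0.8918.
        Two-sided p = 2*Phi(z) = 0.372524.
Step 6: alpha = 0.1. fail to reject H0.

W+ = 23, W- = 43, W = min = 23, p = 0.372524, fail to reject H0.


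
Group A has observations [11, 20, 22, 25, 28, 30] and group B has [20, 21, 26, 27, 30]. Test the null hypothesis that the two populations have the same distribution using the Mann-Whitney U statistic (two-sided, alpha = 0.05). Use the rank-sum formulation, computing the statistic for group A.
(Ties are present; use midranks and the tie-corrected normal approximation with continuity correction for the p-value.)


Step 1: Combine and sort all 11 observations; assign midranks.
sorted (value, group): (11,X), (20,X), (20,Y), (21,Y), (22,X), (25,X), (26,Y), (27,Y), (28,X), (30,X), (30,Y)
ranks: 11->1, 20->2.5, 20->2.5, 21->4, 22->5, 25->6, 26->7, 27->8, 28->9, 30->10.5, 30->10.5
Step 2: Rank sum for X: R1 = 1 + 2.5 + 5 + 6 + 9 + 10.5 = 34.
Step 3: U_X = R1 - n1(n1+1)/2 = 34 - 6*7/2 = 34 - 21 = 13.
       U_Y = n1*n2 - U_X = 30 - 13 = 17.
Step 4: Ties are present, so use the tie-corrected normal approximation (with continuity correction) for the p-value.
Step 5: p-value = 0.783228; compare to alpha = 0.05. fail to reject H0.

U_X = 13, p = 0.783228, fail to reject H0 at alpha = 0.05.


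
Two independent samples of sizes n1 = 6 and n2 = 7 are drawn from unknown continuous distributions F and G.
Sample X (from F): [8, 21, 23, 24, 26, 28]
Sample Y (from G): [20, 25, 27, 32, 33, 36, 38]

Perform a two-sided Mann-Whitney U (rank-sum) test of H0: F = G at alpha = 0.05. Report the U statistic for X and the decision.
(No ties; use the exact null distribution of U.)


Step 1: Combine and sort all 13 observations; assign midranks.
sorted (value, group): (8,X), (20,Y), (21,X), (23,X), (24,X), (25,Y), (26,X), (27,Y), (28,X), (32,Y), (33,Y), (36,Y), (38,Y)
ranks: 8->1, 20->2, 21->3, 23->4, 24->5, 25->6, 26->7, 27->8, 28->9, 32->10, 33->11, 36->12, 38->13
Step 2: Rank sum for X: R1 = 1 + 3 + 4 + 5 + 7 + 9 = 29.
Step 3: U_X = R1 - n1(n1+1)/2 = 29 - 6*7/2 = 29 - 21 = 8.
       U_Y = n1*n2 - U_X = 42 - 8 = 34.
Step 4: No ties, so the exact null distribution of U (based on enumerating the C(13,6) = 1716 equally likely rank assignments) gives the two-sided p-value.
Step 5: p-value = 0.073427; compare to alpha = 0.05. fail to reject H0.

U_X = 8, p = 0.073427, fail to reject H0 at alpha = 0.05.


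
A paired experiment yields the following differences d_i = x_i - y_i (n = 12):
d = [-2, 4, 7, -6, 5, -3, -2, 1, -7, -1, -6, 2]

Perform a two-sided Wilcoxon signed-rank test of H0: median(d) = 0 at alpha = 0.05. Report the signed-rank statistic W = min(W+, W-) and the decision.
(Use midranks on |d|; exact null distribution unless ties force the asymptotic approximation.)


Step 1: Drop any zero differences (none here) and take |d_i|.
|d| = [2, 4, 7, 6, 5, 3, 2, 1, 7, 1, 6, 2]
Step 2: Midrank |d_i| (ties get averaged ranks).
ranks: |2|->4, |4|->7, |7|->11.5, |6|->9.5, |5|->8, |3|->6, |2|->4, |1|->1.5, |7|->11.5, |1|->1.5, |6|->9.5, |2|->4
Step 3: Attach original signs; sum ranks with positive sign and with negative sign.
W+ = 7 + 11.5 + 8 + 1.5 + 4 = 32
W- = 4 + 9.5 + 6 + 4 + 11.5 + 1.5 + 9.5 = 46
(Check: W+ + W- = 78 should equal n(n+1)/2 = 78.)
Step 4: Test statistic W = min(W+, W-) = 32.
Step 5: Ties in |d|, so use the tie-corrected normal approximation.
        E[W] = n(n+1)/4 = 12*13/4 = 39.
        Tie groups: |d|=1 (t=2), |d|=2 (t=3), |d|=6 (t=2), |d|=7 (t=2); sum(t^3 - t) = 42.
        Var[W] = n(n+1)(2n+1)/24 - sum(t^3-t)/48 = 3900/24 - 42/48 = 161.625.
        z = (W - E[W]) / sqrt(Var[W]) = (32 - 39) / 12.7132 = -0.5506.
        Two-sided p = 2*Phi(z) = 0.581901.
Step 6: alpha = 0.05. fail to reject H0.

W+ = 32, W- = 46, W = min = 32, p = 0.581901, fail to reject H0.


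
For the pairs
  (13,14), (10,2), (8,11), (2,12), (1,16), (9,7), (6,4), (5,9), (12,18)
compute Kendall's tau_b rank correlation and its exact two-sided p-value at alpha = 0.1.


Step 1: Enumerate the 36 unordered pairs (i,j) with i<j and classify each by sign(x_j-x_i) * sign(y_j-y_i).
  (1,2):dx=-3,dy=-12->C; (1,3):dx=-5,dy=-3->C; (1,4):dx=-11,dy=-2->C; (1,5):dx=-12,dy=+2->D
  (1,6):dx=-4,dy=-7->C; (1,7):dx=-7,dy=-10->C; (1,8):dx=-8,dy=-5->C; (1,9):dx=-1,dy=+4->D
  (2,3):dx=-2,dy=+9->D; (2,4):dx=-8,dy=+10->D; (2,5):dx=-9,dy=+14->D; (2,6):dx=-1,dy=+5->D
  (2,7):dx=-4,dy=+2->D; (2,8):dx=-5,dy=+7->D; (2,9):dx=+2,dy=+16->C; (3,4):dx=-6,dy=+1->D
  (3,5):dx=-7,dy=+5->D; (3,6):dx=+1,dy=-4->D; (3,7):dx=-2,dy=-7->C; (3,8):dx=-3,dy=-2->C
  (3,9):dx=+4,dy=+7->C; (4,5):dx=-1,dy=+4->D; (4,6):dx=+7,dy=-5->D; (4,7):dx=+4,dy=-8->D
  (4,8):dx=+3,dy=-3->D; (4,9):dx=+10,dy=+6->C; (5,6):dx=+8,dy=-9->D; (5,7):dx=+5,dy=-12->D
  (5,8):dx=+4,dy=-7->D; (5,9):dx=+11,dy=+2->C; (6,7):dx=-3,dy=-3->C; (6,8):dx=-4,dy=+2->D
  (6,9):dx=+3,dy=+11->C; (7,8):dx=-1,dy=+5->D; (7,9):dx=+6,dy=+14->C; (8,9):dx=+7,dy=+9->C
Step 2: C = 16, D = 20, total pairs = 36.
Step 3: tau = (C - D)/(n(n-1)/2) = (16 - 20)/36 = -0.111111.
Step 4: Exact two-sided p-value (enumerate n! = 362880 permutations of y under H0): p = 0.761414.
Step 5: alpha = 0.1. fail to reject H0.

tau_b = -0.1111 (C=16, D=20), p = 0.761414, fail to reject H0.


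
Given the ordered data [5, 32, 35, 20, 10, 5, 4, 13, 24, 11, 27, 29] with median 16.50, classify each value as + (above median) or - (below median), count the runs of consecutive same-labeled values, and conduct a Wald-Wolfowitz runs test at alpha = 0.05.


Step 1: Compute median = 16.50; label A = above, B = below.
Labels in order: BAAABBBBABAA  (n_A = 6, n_B = 6)
Step 2: Count runs R = 6.
Step 3: Under H0 (random ordering), E[R] = 2*n_A*n_B/(n_A+n_B) + 1 = 2*6*6/12 + 1 = 7.0000.
        Var[R] = 2*n_A*n_B*(2*n_A*n_B - n_A - n_B) / ((n_A+n_B)^2 * (n_A+n_B-1)) = 4320/1584 = 2.7273.
        SD[R] = 1.6514.
Step 4: Continuity-corrected z = (R + 0.5 - E[R]) / SD[R] = (6 + 0.5 - 7.0000) / 1.6514 = -0.3028.
Step 5: Two-sided p-value via normal approximation = 2*(1 - Phi(|z|)) = 0.762069.
Step 6: alpha = 0.05. fail to reject H0.

R = 6, z = -0.3028, p = 0.762069, fail to reject H0.


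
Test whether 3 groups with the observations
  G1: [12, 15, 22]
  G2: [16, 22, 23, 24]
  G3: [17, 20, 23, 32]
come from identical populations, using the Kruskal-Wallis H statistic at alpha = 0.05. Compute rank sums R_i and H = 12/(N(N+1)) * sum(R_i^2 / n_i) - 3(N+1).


Step 1: Combine all N = 11 observations and assign midranks.
sorted (value, group, rank): (12,G1,1), (15,G1,2), (16,G2,3), (17,G3,4), (20,G3,5), (22,G1,6.5), (22,G2,6.5), (23,G2,8.5), (23,G3,8.5), (24,G2,10), (32,G3,11)
Step 2: Sum ranks within each group.
R_1 = 9.5 (n_1 = 3)
R_2 = 28 (n_2 = 4)
R_3 = 28.5 (n_3 = 4)
Step 3: H = 12/(N(N+1)) * sum(R_i^2/n_i) - 3(N+1)
     = 12/(11*12) * (9.5^2/3 + 28^2/4 + 28.5^2/4) - 3*12
     = 0.090909 * 429.146 - 36
     = 3.013258.
Step 4: Ties present; correction factor C = 1 - 12/(11^3 - 11) = 0.990909. Corrected H = 3.013258 / 0.990909 = 3.040902.
Step 5: Under H0, H ~ chi^2(2); p-value = 0.218613.
Step 6: alpha = 0.05. fail to reject H0.

H = 3.0409, df = 2, p = 0.218613, fail to reject H0.


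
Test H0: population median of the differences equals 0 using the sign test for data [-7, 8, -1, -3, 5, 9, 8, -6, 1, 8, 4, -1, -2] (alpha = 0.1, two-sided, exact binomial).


Step 1: Discard zero differences. Original n = 13; n_eff = number of nonzero differences = 13.
Nonzero differences (with sign): -7, +8, -1, -3, +5, +9, +8, -6, +1, +8, +4, -1, -2
Step 2: Count signs: positive = 7, negative = 6.
Step 3: Under H0: P(positive) = 0.5, so the number of positives S ~ Bin(13, 0.5).
Step 4: Two-sided exact p-value = sum of Bin(13,0.5) probabilities at or below the observed probability = 1.000000.
Step 5: alpha = 0.1. fail to reject H0.

n_eff = 13, pos = 7, neg = 6, p = 1.000000, fail to reject H0.


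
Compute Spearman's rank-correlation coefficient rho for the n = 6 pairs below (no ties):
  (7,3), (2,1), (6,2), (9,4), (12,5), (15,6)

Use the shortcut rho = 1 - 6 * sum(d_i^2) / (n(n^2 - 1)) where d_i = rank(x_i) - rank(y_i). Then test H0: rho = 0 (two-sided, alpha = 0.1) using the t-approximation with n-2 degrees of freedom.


Step 1: Rank x and y separately (midranks; no ties here).
rank(x): 7->3, 2->1, 6->2, 9->4, 12->5, 15->6
rank(y): 3->3, 1->1, 2->2, 4->4, 5->5, 6->6
Step 2: d_i = R_x(i) - R_y(i); compute d_i^2.
  (3-3)^2=0, (1-1)^2=0, (2-2)^2=0, (4-4)^2=0, (5-5)^2=0, (6-6)^2=0
sum(d^2) = 0.
Step 3: rho = 1 - 6*0 / (6*(6^2 - 1)) = 1 - 0/210 = 1.000000.
Step 5: Two-sided p-value from the t-distribution with 4 df = 0.000000.
Step 6: alpha = 0.1. reject H0.

rho = 1.0000, p = 0.000000, reject H0 at alpha = 0.1.


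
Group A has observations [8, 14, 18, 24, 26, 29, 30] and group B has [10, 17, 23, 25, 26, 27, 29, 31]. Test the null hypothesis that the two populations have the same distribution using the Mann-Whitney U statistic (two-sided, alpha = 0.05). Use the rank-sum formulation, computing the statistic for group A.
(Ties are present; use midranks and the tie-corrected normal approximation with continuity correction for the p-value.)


Step 1: Combine and sort all 15 observations; assign midranks.
sorted (value, group): (8,X), (10,Y), (14,X), (17,Y), (18,X), (23,Y), (24,X), (25,Y), (26,X), (26,Y), (27,Y), (29,X), (29,Y), (30,X), (31,Y)
ranks: 8->1, 10->2, 14->3, 17->4, 18->5, 23->6, 24->7, 25->8, 26->9.5, 26->9.5, 27->11, 29->12.5, 29->12.5, 30->14, 31->15
Step 2: Rank sum for X: R1 = 1 + 3 + 5 + 7 + 9.5 + 12.5 + 14 = 52.
Step 3: U_X = R1 - n1(n1+1)/2 = 52 - 7*8/2 = 52 - 28 = 24.
       U_Y = n1*n2 - U_X = 56 - 24 = 32.
Step 4: Ties are present, so use the tie-corrected normal approximation (with continuity correction) for the p-value.
Step 5: p-value = 0.684910; compare to alpha = 0.05. fail to reject H0.

U_X = 24, p = 0.684910, fail to reject H0 at alpha = 0.05.


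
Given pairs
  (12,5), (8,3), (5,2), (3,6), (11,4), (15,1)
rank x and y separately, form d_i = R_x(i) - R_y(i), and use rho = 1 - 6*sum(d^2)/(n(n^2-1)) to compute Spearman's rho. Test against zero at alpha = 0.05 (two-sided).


Step 1: Rank x and y separately (midranks; no ties here).
rank(x): 12->5, 8->3, 5->2, 3->1, 11->4, 15->6
rank(y): 5->5, 3->3, 2->2, 6->6, 4->4, 1->1
Step 2: d_i = R_x(i) - R_y(i); compute d_i^2.
  (5-5)^2=0, (3-3)^2=0, (2-2)^2=0, (1-6)^2=25, (4-4)^2=0, (6-1)^2=25
sum(d^2) = 50.
Step 3: rho = 1 - 6*50 / (6*(6^2 - 1)) = 1 - 300/210 = -0.428571.
Step 4: Under H0, t = rho * sqrt((n-2)/(1-rho^2)) = -0.9487 ~ t(4).
Step 5: Two-sided p-value from the t-distribution with 4 df = 0.396501.
Step 6: alpha = 0.05. fail to reject H0.

rho = -0.4286, p = 0.396501, fail to reject H0 at alpha = 0.05.


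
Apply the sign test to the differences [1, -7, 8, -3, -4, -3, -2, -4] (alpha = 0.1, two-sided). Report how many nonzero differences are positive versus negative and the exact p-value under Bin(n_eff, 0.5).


Step 1: Discard zero differences. Original n = 8; n_eff = number of nonzero differences = 8.
Nonzero differences (with sign): +1, -7, +8, -3, -4, -3, -2, -4
Step 2: Count signs: positive = 2, negative = 6.
Step 3: Under H0: P(positive) = 0.5, so the number of positives S ~ Bin(8, 0.5).
Step 4: Two-sided exact p-value = sum of Bin(8,0.5) probabilities at or below the observed probability = 0.289062.
Step 5: alpha = 0.1. fail to reject H0.

n_eff = 8, pos = 2, neg = 6, p = 0.289062, fail to reject H0.


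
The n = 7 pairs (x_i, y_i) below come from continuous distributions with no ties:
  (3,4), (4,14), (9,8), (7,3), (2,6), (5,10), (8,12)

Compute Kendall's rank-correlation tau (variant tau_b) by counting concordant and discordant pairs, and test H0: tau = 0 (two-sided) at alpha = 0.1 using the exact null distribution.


Step 1: Enumerate the 21 unordered pairs (i,j) with i<j and classify each by sign(x_j-x_i) * sign(y_j-y_i).
  (1,2):dx=+1,dy=+10->C; (1,3):dx=+6,dy=+4->C; (1,4):dx=+4,dy=-1->D; (1,5):dx=-1,dy=+2->D
  (1,6):dx=+2,dy=+6->C; (1,7):dx=+5,dy=+8->C; (2,3):dx=+5,dy=-6->D; (2,4):dx=+3,dy=-11->D
  (2,5):dx=-2,dy=-8->C; (2,6):dx=+1,dy=-4->D; (2,7):dx=+4,dy=-2->D; (3,4):dx=-2,dy=-5->C
  (3,5):dx=-7,dy=-2->C; (3,6):dx=-4,dy=+2->D; (3,7):dx=-1,dy=+4->D; (4,5):dx=-5,dy=+3->D
  (4,6):dx=-2,dy=+7->D; (4,7):dx=+1,dy=+9->C; (5,6):dx=+3,dy=+4->C; (5,7):dx=+6,dy=+6->C
  (6,7):dx=+3,dy=+2->C
Step 2: C = 11, D = 10, total pairs = 21.
Step 3: tau = (C - D)/(n(n-1)/2) = (11 - 10)/21 = 0.047619.
Step 4: Exact two-sided p-value (enumerate n! = 5040 permutations of y under H0): p = 1.000000.
Step 5: alpha = 0.1. fail to reject H0.

tau_b = 0.0476 (C=11, D=10), p = 1.000000, fail to reject H0.


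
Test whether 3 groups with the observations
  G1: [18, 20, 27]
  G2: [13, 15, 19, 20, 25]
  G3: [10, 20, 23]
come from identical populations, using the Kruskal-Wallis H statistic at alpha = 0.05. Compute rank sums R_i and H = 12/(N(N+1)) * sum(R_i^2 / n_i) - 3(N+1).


Step 1: Combine all N = 11 observations and assign midranks.
sorted (value, group, rank): (10,G3,1), (13,G2,2), (15,G2,3), (18,G1,4), (19,G2,5), (20,G1,7), (20,G2,7), (20,G3,7), (23,G3,9), (25,G2,10), (27,G1,11)
Step 2: Sum ranks within each group.
R_1 = 22 (n_1 = 3)
R_2 = 27 (n_2 = 5)
R_3 = 17 (n_3 = 3)
Step 3: H = 12/(N(N+1)) * sum(R_i^2/n_i) - 3(N+1)
     = 12/(11*12) * (22^2/3 + 27^2/5 + 17^2/3) - 3*12
     = 0.090909 * 403.467 - 36
     = 0.678788.
Step 4: Ties present; correction factor C = 1 - 24/(11^3 - 11) = 0.981818. Corrected H = 0.678788 / 0.981818 = 0.691358.
Step 5: Under H0, H ~ chi^2(2); p-value = 0.707740.
Step 6: alpha = 0.05. fail to reject H0.

H = 0.6914, df = 2, p = 0.707740, fail to reject H0.


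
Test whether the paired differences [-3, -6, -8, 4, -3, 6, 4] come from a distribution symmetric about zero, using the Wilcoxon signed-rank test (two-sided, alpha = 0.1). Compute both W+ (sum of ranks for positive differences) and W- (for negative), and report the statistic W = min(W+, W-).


Step 1: Drop any zero differences (none here) and take |d_i|.
|d| = [3, 6, 8, 4, 3, 6, 4]
Step 2: Midrank |d_i| (ties get averaged ranks).
ranks: |3|->1.5, |6|->5.5, |8|->7, |4|->3.5, |3|->1.5, |6|->5.5, |4|->3.5
Step 3: Attach original signs; sum ranks with positive sign and with negative sign.
W+ = 3.5 + 5.5 + 3.5 = 12.5
W- = 1.5 + 5.5 + 7 + 1.5 = 15.5
(Check: W+ + W- = 28 should equal n(n+1)/2 = 28.)
Step 4: Test statistic W = min(W+, W-) = 12.5.
Step 5: Ties in |d|, so use the tie-corrected normal approximation.
        E[W] = n(n+1)/4 = 7*8/4 = 14.
        Tie groups: |d|=3 (t=2), |d|=4 (t=2), |d|=6 (t=2); sum(t^3 - t) = 18.
        Var[W] = n(n+1)(2n+1)/24 - sum(t^3-t)/48 = 840/24 - 18/48 = 34.625.
        z = (W - E[W]) / sqrt(Var[W]) = (12.5 - 14) / 5.8843 = -0.2549.
        Two-sided p = 2*Phi(z) = 0.798788.
Step 6: alpha = 0.1. fail to reject H0.

W+ = 12.5, W- = 15.5, W = min = 12.5, p = 0.798788, fail to reject H0.


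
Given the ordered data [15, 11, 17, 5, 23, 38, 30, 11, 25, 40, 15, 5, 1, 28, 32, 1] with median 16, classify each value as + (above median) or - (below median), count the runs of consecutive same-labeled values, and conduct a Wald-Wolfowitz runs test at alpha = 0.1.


Step 1: Compute median = 16; label A = above, B = below.
Labels in order: BBABAAABAABBBAAB  (n_A = 8, n_B = 8)
Step 2: Count runs R = 9.
Step 3: Under H0 (random ordering), E[R] = 2*n_A*n_B/(n_A+n_B) + 1 = 2*8*8/16 + 1 = 9.0000.
        Var[R] = 2*n_A*n_B*(2*n_A*n_B - n_A - n_B) / ((n_A+n_B)^2 * (n_A+n_B-1)) = 14336/3840 = 3.7333.
        SD[R] = 1.9322.
Step 4: R = E[R], so z = 0 with no continuity correction.
Step 5: Two-sided p-value via normal approximation = 2*(1 - Phi(|z|)) = 1.000000.
Step 6: alpha = 0.1. fail to reject H0.

R = 9, z = 0.0000, p = 1.000000, fail to reject H0.


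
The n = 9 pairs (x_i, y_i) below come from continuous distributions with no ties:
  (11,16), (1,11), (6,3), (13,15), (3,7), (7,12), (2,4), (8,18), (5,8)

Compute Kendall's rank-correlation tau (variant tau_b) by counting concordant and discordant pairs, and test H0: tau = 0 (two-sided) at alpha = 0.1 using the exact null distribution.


Step 1: Enumerate the 36 unordered pairs (i,j) with i<j and classify each by sign(x_j-x_i) * sign(y_j-y_i).
  (1,2):dx=-10,dy=-5->C; (1,3):dx=-5,dy=-13->C; (1,4):dx=+2,dy=-1->D; (1,5):dx=-8,dy=-9->C
  (1,6):dx=-4,dy=-4->C; (1,7):dx=-9,dy=-12->C; (1,8):dx=-3,dy=+2->D; (1,9):dx=-6,dy=-8->C
  (2,3):dx=+5,dy=-8->D; (2,4):dx=+12,dy=+4->C; (2,5):dx=+2,dy=-4->D; (2,6):dx=+6,dy=+1->C
  (2,7):dx=+1,dy=-7->D; (2,8):dx=+7,dy=+7->C; (2,9):dx=+4,dy=-3->D; (3,4):dx=+7,dy=+12->C
  (3,5):dx=-3,dy=+4->D; (3,6):dx=+1,dy=+9->C; (3,7):dx=-4,dy=+1->D; (3,8):dx=+2,dy=+15->C
  (3,9):dx=-1,dy=+5->D; (4,5):dx=-10,dy=-8->C; (4,6):dx=-6,dy=-3->C; (4,7):dx=-11,dy=-11->C
  (4,8):dx=-5,dy=+3->D; (4,9):dx=-8,dy=-7->C; (5,6):dx=+4,dy=+5->C; (5,7):dx=-1,dy=-3->C
  (5,8):dx=+5,dy=+11->C; (5,9):dx=+2,dy=+1->C; (6,7):dx=-5,dy=-8->C; (6,8):dx=+1,dy=+6->C
  (6,9):dx=-2,dy=-4->C; (7,8):dx=+6,dy=+14->C; (7,9):dx=+3,dy=+4->C; (8,9):dx=-3,dy=-10->C
Step 2: C = 26, D = 10, total pairs = 36.
Step 3: tau = (C - D)/(n(n-1)/2) = (26 - 10)/36 = 0.444444.
Step 4: Exact two-sided p-value (enumerate n! = 362880 permutations of y under H0): p = 0.119439.
Step 5: alpha = 0.1. fail to reject H0.

tau_b = 0.4444 (C=26, D=10), p = 0.119439, fail to reject H0.


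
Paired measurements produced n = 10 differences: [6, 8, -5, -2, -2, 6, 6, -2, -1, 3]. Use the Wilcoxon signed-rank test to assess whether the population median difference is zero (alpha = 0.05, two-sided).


Step 1: Drop any zero differences (none here) and take |d_i|.
|d| = [6, 8, 5, 2, 2, 6, 6, 2, 1, 3]
Step 2: Midrank |d_i| (ties get averaged ranks).
ranks: |6|->8, |8|->10, |5|->6, |2|->3, |2|->3, |6|->8, |6|->8, |2|->3, |1|->1, |3|->5
Step 3: Attach original signs; sum ranks with positive sign and with negative sign.
W+ = 8 + 10 + 8 + 8 + 5 = 39
W- = 6 + 3 + 3 + 3 + 1 = 16
(Check: W+ + W- = 55 should equal n(n+1)/2 = 55.)
Step 4: Test statistic W = min(W+, W-) = 16.
Step 5: Ties in |d|, so use the tie-corrected normal approximation.
        E[W] = n(n+1)/4 = 10*11/4 = 27.5.
        Tie groups: |d|=2 (t=3), |d|=6 (t=3); sum(t^3 - t) = 48.
        Var[W] = n(n+1)(2n+1)/24 - sum(t^3-t)/48 = 2310/24 - 48/48 = 95.25.
        z = (W - E[W]) / sqrt(Var[W]) = (16 - 27.5) / 9.7596 = -1.1783.
        Two-sided p = 2*Phi(z) = 0.238667.
Step 6: alpha = 0.05. fail to reject H0.

W+ = 39, W- = 16, W = min = 16, p = 0.238667, fail to reject H0.


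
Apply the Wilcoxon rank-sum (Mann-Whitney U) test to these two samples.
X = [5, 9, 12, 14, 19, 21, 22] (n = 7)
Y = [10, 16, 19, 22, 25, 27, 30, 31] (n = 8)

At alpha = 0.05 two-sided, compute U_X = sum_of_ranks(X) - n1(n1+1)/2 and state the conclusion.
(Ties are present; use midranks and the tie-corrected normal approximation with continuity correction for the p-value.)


Step 1: Combine and sort all 15 observations; assign midranks.
sorted (value, group): (5,X), (9,X), (10,Y), (12,X), (14,X), (16,Y), (19,X), (19,Y), (21,X), (22,X), (22,Y), (25,Y), (27,Y), (30,Y), (31,Y)
ranks: 5->1, 9->2, 10->3, 12->4, 14->5, 16->6, 19->7.5, 19->7.5, 21->9, 22->10.5, 22->10.5, 25->12, 27->13, 30->14, 31->15
Step 2: Rank sum for X: R1 = 1 + 2 + 4 + 5 + 7.5 + 9 + 10.5 = 39.
Step 3: U_X = R1 - n1(n1+1)/2 = 39 - 7*8/2 = 39 - 28 = 11.
       U_Y = n1*n2 - U_X = 56 - 11 = 45.
Step 4: Ties are present, so use the tie-corrected normal approximation (with continuity correction) for the p-value.
Step 5: p-value = 0.055758; compare to alpha = 0.05. fail to reject H0.

U_X = 11, p = 0.055758, fail to reject H0 at alpha = 0.05.


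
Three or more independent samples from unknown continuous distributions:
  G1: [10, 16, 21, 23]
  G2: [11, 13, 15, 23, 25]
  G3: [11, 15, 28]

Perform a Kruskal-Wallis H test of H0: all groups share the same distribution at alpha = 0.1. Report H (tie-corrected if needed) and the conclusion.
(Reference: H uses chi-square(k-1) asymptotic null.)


Step 1: Combine all N = 12 observations and assign midranks.
sorted (value, group, rank): (10,G1,1), (11,G2,2.5), (11,G3,2.5), (13,G2,4), (15,G2,5.5), (15,G3,5.5), (16,G1,7), (21,G1,8), (23,G1,9.5), (23,G2,9.5), (25,G2,11), (28,G3,12)
Step 2: Sum ranks within each group.
R_1 = 25.5 (n_1 = 4)
R_2 = 32.5 (n_2 = 5)
R_3 = 20 (n_3 = 3)
Step 3: H = 12/(N(N+1)) * sum(R_i^2/n_i) - 3(N+1)
     = 12/(12*13) * (25.5^2/4 + 32.5^2/5 + 20^2/3) - 3*13
     = 0.076923 * 507.146 - 39
     = 0.011218.
Step 4: Ties present; correction factor C = 1 - 18/(12^3 - 12) = 0.989510. Corrected H = 0.011218 / 0.989510 = 0.011337.
Step 5: Under H0, H ~ chi^2(2); p-value = 0.994348.
Step 6: alpha = 0.1. fail to reject H0.

H = 0.0113, df = 2, p = 0.994348, fail to reject H0.


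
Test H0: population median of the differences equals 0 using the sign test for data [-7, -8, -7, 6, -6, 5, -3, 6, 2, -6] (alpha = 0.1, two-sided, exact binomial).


Step 1: Discard zero differences. Original n = 10; n_eff = number of nonzero differences = 10.
Nonzero differences (with sign): -7, -8, -7, +6, -6, +5, -3, +6, +2, -6
Step 2: Count signs: positive = 4, negative = 6.
Step 3: Under H0: P(positive) = 0.5, so the number of positives S ~ Bin(10, 0.5).
Step 4: Two-sided exact p-value = sum of Bin(10,0.5) probabilities at or below the observed probability = 0.753906.
Step 5: alpha = 0.1. fail to reject H0.

n_eff = 10, pos = 4, neg = 6, p = 0.753906, fail to reject H0.


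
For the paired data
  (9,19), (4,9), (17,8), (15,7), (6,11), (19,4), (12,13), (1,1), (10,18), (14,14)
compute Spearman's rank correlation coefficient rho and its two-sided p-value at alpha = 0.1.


Step 1: Rank x and y separately (midranks; no ties here).
rank(x): 9->4, 4->2, 17->9, 15->8, 6->3, 19->10, 12->6, 1->1, 10->5, 14->7
rank(y): 19->10, 9->5, 8->4, 7->3, 11->6, 4->2, 13->7, 1->1, 18->9, 14->8
Step 2: d_i = R_x(i) - R_y(i); compute d_i^2.
  (4-10)^2=36, (2-5)^2=9, (9-4)^2=25, (8-3)^2=25, (3-6)^2=9, (10-2)^2=64, (6-7)^2=1, (1-1)^2=0, (5-9)^2=16, (7-8)^2=1
sum(d^2) = 186.
Step 3: rho = 1 - 6*186 / (10*(10^2 - 1)) = 1 - 1116/990 = -0.127273.
Step 4: Under H0, t = rho * sqrt((n-2)/(1-rho^2)) = -0.3629 ~ t(8).
Step 5: Two-sided p-value from the t-distribution with 8 df = 0.726057.
Step 6: alpha = 0.1. fail to reject H0.

rho = -0.1273, p = 0.726057, fail to reject H0 at alpha = 0.1.


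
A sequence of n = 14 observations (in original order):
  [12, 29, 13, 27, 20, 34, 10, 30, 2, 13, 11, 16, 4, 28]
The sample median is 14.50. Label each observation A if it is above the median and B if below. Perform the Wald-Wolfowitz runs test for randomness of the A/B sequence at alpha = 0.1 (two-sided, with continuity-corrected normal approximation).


Step 1: Compute median = 14.50; label A = above, B = below.
Labels in order: BABAAABABBBABA  (n_A = 7, n_B = 7)
Step 2: Count runs R = 10.
Step 3: Under H0 (random ordering), E[R] = 2*n_A*n_B/(n_A+n_B) + 1 = 2*7*7/14 + 1 = 8.0000.
        Var[R] = 2*n_A*n_B*(2*n_A*n_B - n_A - n_B) / ((n_A+n_B)^2 * (n_A+n_B-1)) = 8232/2548 = 3.2308.
        SD[R] = 1.7974.
Step 4: Continuity-corrected z = (R - 0.5 - E[R]) / SD[R] = (10 - 0.5 - 8.0000) / 1.7974 = 0.8345.
Step 5: Two-sided p-value via normal approximation = 2*(1 - Phi(|z|)) = 0.403986.
Step 6: alpha = 0.1. fail to reject H0.

R = 10, z = 0.8345, p = 0.403986, fail to reject H0.


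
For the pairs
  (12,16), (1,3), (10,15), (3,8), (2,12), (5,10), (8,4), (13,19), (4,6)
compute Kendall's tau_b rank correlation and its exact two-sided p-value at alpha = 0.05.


Step 1: Enumerate the 36 unordered pairs (i,j) with i<j and classify each by sign(x_j-x_i) * sign(y_j-y_i).
  (1,2):dx=-11,dy=-13->C; (1,3):dx=-2,dy=-1->C; (1,4):dx=-9,dy=-8->C; (1,5):dx=-10,dy=-4->C
  (1,6):dx=-7,dy=-6->C; (1,7):dx=-4,dy=-12->C; (1,8):dx=+1,dy=+3->C; (1,9):dx=-8,dy=-10->C
  (2,3):dx=+9,dy=+12->C; (2,4):dx=+2,dy=+5->C; (2,5):dx=+1,dy=+9->C; (2,6):dx=+4,dy=+7->C
  (2,7):dx=+7,dy=+1->C; (2,8):dx=+12,dy=+16->C; (2,9):dx=+3,dy=+3->C; (3,4):dx=-7,dy=-7->C
  (3,5):dx=-8,dy=-3->C; (3,6):dx=-5,dy=-5->C; (3,7):dx=-2,dy=-11->C; (3,8):dx=+3,dy=+4->C
  (3,9):dx=-6,dy=-9->C; (4,5):dx=-1,dy=+4->D; (4,6):dx=+2,dy=+2->C; (4,7):dx=+5,dy=-4->D
  (4,8):dx=+10,dy=+11->C; (4,9):dx=+1,dy=-2->D; (5,6):dx=+3,dy=-2->D; (5,7):dx=+6,dy=-8->D
  (5,8):dx=+11,dy=+7->C; (5,9):dx=+2,dy=-6->D; (6,7):dx=+3,dy=-6->D; (6,8):dx=+8,dy=+9->C
  (6,9):dx=-1,dy=-4->C; (7,8):dx=+5,dy=+15->C; (7,9):dx=-4,dy=+2->D; (8,9):dx=-9,dy=-13->C
Step 2: C = 28, D = 8, total pairs = 36.
Step 3: tau = (C - D)/(n(n-1)/2) = (28 - 8)/36 = 0.555556.
Step 4: Exact two-sided p-value (enumerate n! = 362880 permutations of y under H0): p = 0.044615.
Step 5: alpha = 0.05. reject H0.

tau_b = 0.5556 (C=28, D=8), p = 0.044615, reject H0.


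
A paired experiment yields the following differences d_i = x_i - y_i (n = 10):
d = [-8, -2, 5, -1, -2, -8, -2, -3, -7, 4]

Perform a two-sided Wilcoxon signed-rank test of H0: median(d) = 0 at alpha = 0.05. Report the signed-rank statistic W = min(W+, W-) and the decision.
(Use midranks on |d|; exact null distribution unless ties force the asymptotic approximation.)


Step 1: Drop any zero differences (none here) and take |d_i|.
|d| = [8, 2, 5, 1, 2, 8, 2, 3, 7, 4]
Step 2: Midrank |d_i| (ties get averaged ranks).
ranks: |8|->9.5, |2|->3, |5|->7, |1|->1, |2|->3, |8|->9.5, |2|->3, |3|->5, |7|->8, |4|->6
Step 3: Attach original signs; sum ranks with positive sign and with negative sign.
W+ = 7 + 6 = 13
W- = 9.5 + 3 + 1 + 3 + 9.5 + 3 + 5 + 8 = 42
(Check: W+ + W- = 55 should equal n(n+1)/2 = 55.)
Step 4: Test statistic W = min(W+, W-) = 13.
Step 5: Ties in |d|, so use the tie-corrected normal approximation.
        E[W] = n(n+1)/4 = 10*11/4 = 27.5.
        Tie groups: |d|=2 (t=3), |d|=8 (t=2); sum(t^3 - t) = 30.
        Var[W] = n(n+1)(2n+1)/24 - sum(t^3-t)/48 = 2310/24 - 30/48 = 95.625.
        z = (W - E[W]) / sqrt(Var[W]) = (13 - 27.5) / 9.7788 = -1.4828.
        Two-sided p = 2*Phi(z) = 0.138128.
Step 6: alpha = 0.05. fail to reject H0.

W+ = 13, W- = 42, W = min = 13, p = 0.138128, fail to reject H0.
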